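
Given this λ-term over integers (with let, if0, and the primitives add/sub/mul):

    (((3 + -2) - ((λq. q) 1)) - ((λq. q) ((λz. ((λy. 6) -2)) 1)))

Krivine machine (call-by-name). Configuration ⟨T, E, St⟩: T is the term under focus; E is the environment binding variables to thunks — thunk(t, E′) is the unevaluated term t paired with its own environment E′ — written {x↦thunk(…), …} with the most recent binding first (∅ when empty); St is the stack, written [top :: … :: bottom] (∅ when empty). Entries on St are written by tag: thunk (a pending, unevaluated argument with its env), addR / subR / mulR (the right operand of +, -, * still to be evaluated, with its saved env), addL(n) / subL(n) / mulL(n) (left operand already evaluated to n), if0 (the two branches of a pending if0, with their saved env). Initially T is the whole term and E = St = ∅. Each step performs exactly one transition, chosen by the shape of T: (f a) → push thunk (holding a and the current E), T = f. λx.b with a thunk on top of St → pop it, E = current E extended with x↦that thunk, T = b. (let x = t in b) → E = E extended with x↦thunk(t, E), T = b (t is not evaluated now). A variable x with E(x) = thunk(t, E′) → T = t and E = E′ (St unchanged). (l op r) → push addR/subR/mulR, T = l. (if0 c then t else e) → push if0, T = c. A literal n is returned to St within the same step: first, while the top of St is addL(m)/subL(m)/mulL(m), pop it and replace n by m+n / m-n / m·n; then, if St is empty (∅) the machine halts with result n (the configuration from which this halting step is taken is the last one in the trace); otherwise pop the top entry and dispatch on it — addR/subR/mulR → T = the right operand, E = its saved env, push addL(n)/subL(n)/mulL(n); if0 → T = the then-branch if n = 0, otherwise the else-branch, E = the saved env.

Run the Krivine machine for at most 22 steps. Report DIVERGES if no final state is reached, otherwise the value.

0. ⟨T=(((3 + -2) - ((λq. q) 1)) - ((λq. q) ((λz. ((λy. 6) -2)) 1))); E=∅; St=∅⟩
1. ⟨T=((3 + -2) - ((λq. q) 1)); E=∅; St=[subR]⟩
2. ⟨T=(3 + -2); E=∅; St=[subR :: subR]⟩
3. ⟨T=3; E=∅; St=[addR :: subR :: subR]⟩
4. ⟨T=-2; E=∅; St=[addL(3) :: subR :: subR]⟩
5. ⟨T=((λq. q) 1); E=∅; St=[subL(1) :: subR]⟩
6. ⟨T=(λq. q); E=∅; St=[thunk :: subL(1) :: subR]⟩
7. ⟨T=q; E={q↦thunk(1, ∅)}; St=[subL(1) :: subR]⟩
8. ⟨T=1; E=∅; St=[subL(1) :: subR]⟩
9. ⟨T=((λq. q) ((λz. ((λy. 6) -2)) 1)); E=∅; St=[subL(0)]⟩
10. ⟨T=(λq. q); E=∅; St=[thunk :: subL(0)]⟩
11. ⟨T=q; E={q↦thunk(((λz. ((λy. 6) -2)) 1), ∅)}; St=[subL(0)]⟩
12. ⟨T=((λz. ((λy. 6) -2)) 1); E=∅; St=[subL(0)]⟩
13. ⟨T=(λz. ((λy. 6) -2)); E=∅; St=[thunk :: subL(0)]⟩
14. ⟨T=((λy. 6) -2); E={z↦thunk(1, ∅)}; St=[subL(0)]⟩
15. ⟨T=(λy. 6); E={z↦thunk(1, ∅)}; St=[thunk :: subL(0)]⟩
16. ⟨T=6; E={y↦thunk(-2, {z↦thunk(1, ∅)}), z↦thunk(1, ∅)}; St=[subL(0)]⟩
→ final value -6

Answer: -6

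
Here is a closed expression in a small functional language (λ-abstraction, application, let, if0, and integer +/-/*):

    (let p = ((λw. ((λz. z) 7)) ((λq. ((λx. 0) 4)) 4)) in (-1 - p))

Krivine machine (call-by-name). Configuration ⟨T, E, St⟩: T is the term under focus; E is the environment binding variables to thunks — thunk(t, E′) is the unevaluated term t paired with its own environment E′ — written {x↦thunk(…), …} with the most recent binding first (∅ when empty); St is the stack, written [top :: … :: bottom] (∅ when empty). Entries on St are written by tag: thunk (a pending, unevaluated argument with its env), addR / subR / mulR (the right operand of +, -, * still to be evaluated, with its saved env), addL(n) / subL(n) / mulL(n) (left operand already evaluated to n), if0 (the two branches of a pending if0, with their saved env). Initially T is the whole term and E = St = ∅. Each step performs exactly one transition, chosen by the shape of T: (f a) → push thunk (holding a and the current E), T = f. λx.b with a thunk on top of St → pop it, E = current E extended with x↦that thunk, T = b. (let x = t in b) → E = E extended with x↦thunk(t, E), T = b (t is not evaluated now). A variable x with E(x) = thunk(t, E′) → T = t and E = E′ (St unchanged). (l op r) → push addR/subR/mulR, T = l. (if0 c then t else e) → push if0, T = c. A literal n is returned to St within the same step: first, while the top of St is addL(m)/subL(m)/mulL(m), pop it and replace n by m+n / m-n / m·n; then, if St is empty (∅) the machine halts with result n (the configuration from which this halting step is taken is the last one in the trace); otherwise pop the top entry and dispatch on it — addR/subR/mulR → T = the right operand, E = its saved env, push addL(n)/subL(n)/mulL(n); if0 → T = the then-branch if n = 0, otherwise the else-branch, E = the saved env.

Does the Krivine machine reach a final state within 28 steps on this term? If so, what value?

[0] ⟨T=(let p = ((λw. ((λz. z) 7)) ((λq. ((λx. 0) 4)) 4)) in (-1 - p)); E=∅; St=∅⟩
[1] ⟨T=(-1 - p); E={p↦thunk(((λw. ((λz. z) 7)) ((λq. ((λx. 0) 4)) 4)), ∅)}; St=∅⟩
[2] ⟨T=-1; E={p↦thunk(((λw. ((λz. z) 7)) ((λq. ((λx. 0) 4)) 4)), ∅)}; St=[subR]⟩
[3] ⟨T=p; E={p↦thunk(((λw. ((λz. z) 7)) ((λq. ((λx. 0) 4)) 4)), ∅)}; St=[subL(-1)]⟩
[4] ⟨T=((λw. ((λz. z) 7)) ((λq. ((λx. 0) 4)) 4)); E=∅; St=[subL(-1)]⟩
[5] ⟨T=(λw. ((λz. z) 7)); E=∅; St=[thunk :: subL(-1)]⟩
[6] ⟨T=((λz. z) 7); E={w↦thunk(((λq. ((λx. 0) 4)) 4), ∅)}; St=[subL(-1)]⟩
[7] ⟨T=(λz. z); E={w↦thunk(((λq. ((λx. 0) 4)) 4), ∅)}; St=[thunk :: subL(-1)]⟩
[8] ⟨T=z; E={z↦thunk(7, {w↦thunk(((λq. ((λx. 0) 4)) 4), ∅)}), w↦thunk(((λq. ((λx. 0) 4)) 4), ∅)}; St=[subL(-1)]⟩
[9] ⟨T=7; E={w↦thunk(((λq. ((λx. 0) 4)) 4), ∅)}; St=[subL(-1)]⟩
→ final value -8

Answer: -8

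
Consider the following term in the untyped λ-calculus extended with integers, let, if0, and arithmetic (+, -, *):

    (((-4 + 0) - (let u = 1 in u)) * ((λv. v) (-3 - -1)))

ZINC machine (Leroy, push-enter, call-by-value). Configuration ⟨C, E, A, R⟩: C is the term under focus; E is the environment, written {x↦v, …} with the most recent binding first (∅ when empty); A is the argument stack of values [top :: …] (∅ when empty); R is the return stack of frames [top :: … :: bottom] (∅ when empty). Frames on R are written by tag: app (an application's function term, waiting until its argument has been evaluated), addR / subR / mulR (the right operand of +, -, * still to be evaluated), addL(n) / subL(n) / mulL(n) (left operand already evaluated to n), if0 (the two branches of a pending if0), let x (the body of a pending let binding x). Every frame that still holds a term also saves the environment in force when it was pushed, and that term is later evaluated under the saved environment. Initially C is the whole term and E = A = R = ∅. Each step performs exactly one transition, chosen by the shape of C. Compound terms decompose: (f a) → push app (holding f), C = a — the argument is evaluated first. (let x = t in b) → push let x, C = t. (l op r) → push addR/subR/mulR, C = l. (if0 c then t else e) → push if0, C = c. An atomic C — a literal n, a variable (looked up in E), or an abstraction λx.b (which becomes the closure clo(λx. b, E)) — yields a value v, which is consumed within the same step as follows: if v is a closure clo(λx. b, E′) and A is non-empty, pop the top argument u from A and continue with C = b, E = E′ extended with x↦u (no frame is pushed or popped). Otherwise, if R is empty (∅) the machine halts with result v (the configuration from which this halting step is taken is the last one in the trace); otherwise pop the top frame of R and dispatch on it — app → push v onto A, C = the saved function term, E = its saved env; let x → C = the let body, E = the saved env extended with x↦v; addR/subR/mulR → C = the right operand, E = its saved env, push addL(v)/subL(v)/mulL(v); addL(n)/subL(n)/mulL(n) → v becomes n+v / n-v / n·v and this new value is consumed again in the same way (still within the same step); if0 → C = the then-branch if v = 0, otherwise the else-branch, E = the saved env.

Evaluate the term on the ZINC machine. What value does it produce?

step 0: ⟨C=(((-4 + 0) - (let u = 1 in u)) * ((λv. v) (-3 - -1))); E=∅; A=∅; R=∅⟩
step 1: ⟨C=((-4 + 0) - (let u = 1 in u)); E=∅; A=∅; R=[mulR]⟩
step 2: ⟨C=(-4 + 0); E=∅; A=∅; R=[subR :: mulR]⟩
step 3: ⟨C=-4; E=∅; A=∅; R=[addR :: subR :: mulR]⟩
step 4: ⟨C=0; E=∅; A=∅; R=[addL(-4) :: subR :: mulR]⟩
step 5: ⟨C=(let u = 1 in u); E=∅; A=∅; R=[subL(-4) :: mulR]⟩
step 6: ⟨C=1; E=∅; A=∅; R=[let u :: subL(-4) :: mulR]⟩
step 7: ⟨C=u; E={u↦1}; A=∅; R=[subL(-4) :: mulR]⟩
step 8: ⟨C=((λv. v) (-3 - -1)); E=∅; A=∅; R=[mulL(-5)]⟩
step 9: ⟨C=(-3 - -1); E=∅; A=∅; R=[app :: mulL(-5)]⟩
step 10: ⟨C=-3; E=∅; A=∅; R=[subR :: app :: mulL(-5)]⟩
step 11: ⟨C=-1; E=∅; A=∅; R=[subL(-3) :: app :: mulL(-5)]⟩
step 12: ⟨C=(λv. v); E=∅; A=[-2]; R=[mulL(-5)]⟩
step 13: ⟨C=v; E={v↦-2}; A=∅; R=[mulL(-5)]⟩
→ final value 10

Answer: 10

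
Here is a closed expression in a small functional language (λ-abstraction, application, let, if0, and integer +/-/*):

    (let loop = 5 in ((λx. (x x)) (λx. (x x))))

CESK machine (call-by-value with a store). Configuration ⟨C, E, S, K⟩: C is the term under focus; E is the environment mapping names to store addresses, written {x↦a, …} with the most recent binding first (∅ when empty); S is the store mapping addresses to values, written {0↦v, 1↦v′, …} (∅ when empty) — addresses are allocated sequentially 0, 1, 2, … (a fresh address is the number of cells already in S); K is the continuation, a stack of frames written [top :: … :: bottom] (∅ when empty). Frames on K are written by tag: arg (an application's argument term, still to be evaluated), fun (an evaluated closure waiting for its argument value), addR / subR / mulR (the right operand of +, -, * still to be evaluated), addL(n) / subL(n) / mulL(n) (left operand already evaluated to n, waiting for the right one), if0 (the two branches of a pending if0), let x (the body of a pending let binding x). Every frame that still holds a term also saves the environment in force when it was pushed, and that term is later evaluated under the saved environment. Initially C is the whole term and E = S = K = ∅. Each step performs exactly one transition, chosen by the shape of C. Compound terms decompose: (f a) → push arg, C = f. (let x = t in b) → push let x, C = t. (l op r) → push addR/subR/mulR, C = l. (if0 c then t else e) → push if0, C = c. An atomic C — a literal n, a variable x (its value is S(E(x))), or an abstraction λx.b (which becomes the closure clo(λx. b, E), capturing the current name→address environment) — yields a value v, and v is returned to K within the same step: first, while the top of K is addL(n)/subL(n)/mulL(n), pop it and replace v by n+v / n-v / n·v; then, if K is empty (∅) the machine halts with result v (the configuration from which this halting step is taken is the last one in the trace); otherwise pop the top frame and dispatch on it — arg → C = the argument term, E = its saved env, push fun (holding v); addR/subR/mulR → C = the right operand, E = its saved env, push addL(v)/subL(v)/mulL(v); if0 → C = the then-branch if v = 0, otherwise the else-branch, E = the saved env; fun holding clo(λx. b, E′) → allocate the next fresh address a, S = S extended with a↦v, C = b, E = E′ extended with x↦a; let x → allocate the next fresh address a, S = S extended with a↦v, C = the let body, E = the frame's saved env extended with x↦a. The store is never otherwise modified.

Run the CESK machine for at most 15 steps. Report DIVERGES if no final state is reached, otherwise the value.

t=0: [C=(let loop = 5 in ((λx. (x x)) (λx. (x x)))) | E=∅ | S=∅ | K=∅]
t=1: [C=5 | E=∅ | S=∅ | K=[let loop]]
t=2: [C=((λx. (x x)) (λx. (x x))) | E={loop↦0} | S={0↦5} | K=∅]
t=3: [C=(λx. (x x)) | E={loop↦0} | S={0↦5} | K=[arg]]
t=4: [C=(λx. (x x)) | E={loop↦0} | S={0↦5} | K=[fun]]
t=5: [C=(x x) | E={x↦1, loop↦0} | S={0↦5, 1↦clo(λx. (x x), {loop↦0})} | K=∅]
t=6: [C=x | E={x↦1, loop↦0} | S={0↦5, 1↦clo(λx. (x x), {loop↦0})} | K=[arg]]
t=7: [C=x | E={x↦1, loop↦0} | S={0↦5, 1↦clo(λx. (x x), {loop↦0})} | K=[fun]]
t=8: [C=(x x) | E={x↦2, loop↦0} | S={0↦5, 1↦clo(λx. (x x), {loop↦0}), 2↦clo(λx. (x x), {loop↦0})} | K=∅]
t=9: [C=x | E={x↦2, loop↦0} | S={0↦5, 1↦clo(λx. (x x), {loop↦0}), 2↦clo(λx. (x x), {loop↦0})} | K=[arg]]
t=10: [C=x | E={x↦2, loop↦0} | S={0↦5, 1↦clo(λx. (x x), {loop↦0}), 2↦clo(λx. (x x), {loop↦0})} | K=[fun]]
t=11: [C=(x x) | E={x↦3, loop↦0} | S={0↦5, 1↦clo(λx. (x x), {loop↦0}), 2↦clo(λx. (x x), {loop↦0}), 3↦clo(λx. (x x), {loop↦0})} | K=∅]
t=12: [C=x | E={x↦3, loop↦0} | S={0↦5, 1↦clo(λx. (x x), {loop↦0}), 2↦clo(λx. (x x), {loop↦0}), 3↦clo(λx. (x x), {loop↦0})} | K=[arg]]
t=13: [C=x | E={x↦3, loop↦0} | S={0↦5, 1↦clo(λx. (x x), {loop↦0}), 2↦clo(λx. (x x), {loop↦0}), 3↦clo(λx. (x x), {loop↦0})} | K=[fun]]
t=14: [C=(x x) | E={x↦4, loop↦0} | S={0↦5, 1↦clo(λx. (x x), {loop↦0}), 2↦clo(λx. (x x), {loop↦0}), 3↦clo(λx. (x x), {loop↦0}), 4↦clo(λx. (x x), {loop↦0})} | K=∅]
t=15: [C=x | E={x↦4, loop↦0} | S={0↦5, 1↦clo(λx. (x x), {loop↦0}), 2↦clo(λx. (x x), {loop↦0}), 3↦clo(λx. (x x), {loop↦0}), 4↦clo(λx. (x x), {loop↦0})} | K=[arg]]
→ 15 transitions taken and the configuration is still not final: no result within 15 steps

Answer: DIVERGES (no final state within 15 steps)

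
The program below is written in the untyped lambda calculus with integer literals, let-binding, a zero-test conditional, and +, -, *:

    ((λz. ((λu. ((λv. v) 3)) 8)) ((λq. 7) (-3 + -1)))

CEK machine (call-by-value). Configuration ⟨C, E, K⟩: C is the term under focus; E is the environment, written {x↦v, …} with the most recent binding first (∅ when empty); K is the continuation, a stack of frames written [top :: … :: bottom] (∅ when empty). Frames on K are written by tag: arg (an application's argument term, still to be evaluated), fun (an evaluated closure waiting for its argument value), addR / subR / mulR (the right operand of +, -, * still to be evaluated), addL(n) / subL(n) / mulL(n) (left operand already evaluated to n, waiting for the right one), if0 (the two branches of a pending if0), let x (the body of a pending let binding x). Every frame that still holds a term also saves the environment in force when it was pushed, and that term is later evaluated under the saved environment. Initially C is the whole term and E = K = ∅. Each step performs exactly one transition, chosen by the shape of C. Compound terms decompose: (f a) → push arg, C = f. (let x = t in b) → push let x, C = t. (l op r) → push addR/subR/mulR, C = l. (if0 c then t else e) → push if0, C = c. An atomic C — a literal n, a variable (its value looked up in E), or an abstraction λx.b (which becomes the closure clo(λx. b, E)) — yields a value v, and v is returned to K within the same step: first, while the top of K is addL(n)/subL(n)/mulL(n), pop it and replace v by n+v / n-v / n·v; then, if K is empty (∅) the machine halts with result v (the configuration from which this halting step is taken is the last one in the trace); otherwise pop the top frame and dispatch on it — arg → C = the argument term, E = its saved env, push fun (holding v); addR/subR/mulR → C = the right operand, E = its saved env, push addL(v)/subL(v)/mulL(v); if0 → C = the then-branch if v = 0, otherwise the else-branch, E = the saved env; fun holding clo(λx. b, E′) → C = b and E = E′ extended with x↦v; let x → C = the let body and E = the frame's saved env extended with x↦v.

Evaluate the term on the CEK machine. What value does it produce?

Answer: 3

Machine steps:
0. ⟨C=((λz. ((λu. ((λv. v) 3)) 8)) ((λq. 7) (-3 + -1))); E=∅; K=∅⟩
1. ⟨C=(λz. ((λu. ((λv. v) 3)) 8)); E=∅; K=[arg]⟩
2. ⟨C=((λq. 7) (-3 + -1)); E=∅; K=[fun]⟩
3. ⟨C=(λq. 7); E=∅; K=[arg :: fun]⟩
4. ⟨C=(-3 + -1); E=∅; K=[fun :: fun]⟩
5. ⟨C=-3; E=∅; K=[addR :: fun :: fun]⟩
6. ⟨C=-1; E=∅; K=[addL(-3) :: fun :: fun]⟩
7. ⟨C=7; E={q↦-4}; K=[fun]⟩
8. ⟨C=((λu. ((λv. v) 3)) 8); E={z↦7}; K=∅⟩
9. ⟨C=(λu. ((λv. v) 3)); E={z↦7}; K=[arg]⟩
10. ⟨C=8; E={z↦7}; K=[fun]⟩
11. ⟨C=((λv. v) 3); E={u↦8, z↦7}; K=∅⟩
12. ⟨C=(λv. v); E={u↦8, z↦7}; K=[arg]⟩
13. ⟨C=3; E={u↦8, z↦7}; K=[fun]⟩
14. ⟨C=v; E={v↦3, u↦8, z↦7}; K=∅⟩
→ final value 3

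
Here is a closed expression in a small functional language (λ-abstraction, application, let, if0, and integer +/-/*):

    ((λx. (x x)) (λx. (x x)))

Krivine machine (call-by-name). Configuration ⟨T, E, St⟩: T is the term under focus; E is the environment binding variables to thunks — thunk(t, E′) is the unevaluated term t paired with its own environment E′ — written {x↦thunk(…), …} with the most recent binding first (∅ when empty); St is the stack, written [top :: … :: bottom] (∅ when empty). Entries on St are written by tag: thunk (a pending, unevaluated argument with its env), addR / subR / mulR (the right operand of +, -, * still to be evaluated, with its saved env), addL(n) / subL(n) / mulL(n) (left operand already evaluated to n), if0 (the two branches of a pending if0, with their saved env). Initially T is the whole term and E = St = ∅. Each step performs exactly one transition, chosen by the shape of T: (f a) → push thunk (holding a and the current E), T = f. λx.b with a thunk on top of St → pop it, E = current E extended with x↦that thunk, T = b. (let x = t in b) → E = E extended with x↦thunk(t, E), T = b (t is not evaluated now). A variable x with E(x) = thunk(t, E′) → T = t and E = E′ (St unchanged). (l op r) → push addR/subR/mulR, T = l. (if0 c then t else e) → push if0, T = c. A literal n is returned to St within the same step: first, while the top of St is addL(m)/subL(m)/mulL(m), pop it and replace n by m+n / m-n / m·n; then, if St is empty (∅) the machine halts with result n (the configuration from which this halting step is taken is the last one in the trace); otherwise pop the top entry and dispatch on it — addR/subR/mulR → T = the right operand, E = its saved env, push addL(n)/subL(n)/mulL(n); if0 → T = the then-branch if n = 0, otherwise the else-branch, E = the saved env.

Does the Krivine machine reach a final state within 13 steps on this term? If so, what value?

[0] [T=((λx. (x x)) (λx. (x x))) | E=∅ | St=∅]
[1] [T=(λx. (x x)) | E=∅ | St=[thunk]]
[2] [T=(x x) | E={x↦thunk((λx. (x x)), ∅)} | St=∅]
[3] [T=x | E={x↦thunk((λx. (x x)), ∅)} | St=[thunk]]
[4] [T=(λx. (x x)) | E=∅ | St=[thunk]]
[5] [T=(x x) | E={x↦thunk(x, {x↦thunk((λx. (x x)), ∅)})} | St=∅]
[6] [T=x | E={x↦thunk(x, {x↦thunk((λx. (x x)), ∅)})} | St=[thunk]]
[7] [T=x | E={x↦thunk((λx. (x x)), ∅)} | St=[thunk]]
[8] [T=(λx. (x x)) | E=∅ | St=[thunk]]
[9] [T=(x x) | E={x↦thunk(x, {x↦thunk(x, {x↦thunk((λx. (x x)), ∅)})})} | St=∅]
[10] [T=x | E={x↦thunk(x, {x↦thunk(x, {x↦thunk((λx. (x x)), ∅)})})} | St=[thunk]]
[11] [T=x | E={x↦thunk(x, {x↦thunk((λx. (x x)), ∅)})} | St=[thunk]]
[12] [T=x | E={x↦thunk((λx. (x x)), ∅)} | St=[thunk]]
[13] [T=(λx. (x x)) | E=∅ | St=[thunk]]
→ 13 transitions taken and the configuration is still not final: no result within 13 steps

Answer: DIVERGES (no final state within 13 steps)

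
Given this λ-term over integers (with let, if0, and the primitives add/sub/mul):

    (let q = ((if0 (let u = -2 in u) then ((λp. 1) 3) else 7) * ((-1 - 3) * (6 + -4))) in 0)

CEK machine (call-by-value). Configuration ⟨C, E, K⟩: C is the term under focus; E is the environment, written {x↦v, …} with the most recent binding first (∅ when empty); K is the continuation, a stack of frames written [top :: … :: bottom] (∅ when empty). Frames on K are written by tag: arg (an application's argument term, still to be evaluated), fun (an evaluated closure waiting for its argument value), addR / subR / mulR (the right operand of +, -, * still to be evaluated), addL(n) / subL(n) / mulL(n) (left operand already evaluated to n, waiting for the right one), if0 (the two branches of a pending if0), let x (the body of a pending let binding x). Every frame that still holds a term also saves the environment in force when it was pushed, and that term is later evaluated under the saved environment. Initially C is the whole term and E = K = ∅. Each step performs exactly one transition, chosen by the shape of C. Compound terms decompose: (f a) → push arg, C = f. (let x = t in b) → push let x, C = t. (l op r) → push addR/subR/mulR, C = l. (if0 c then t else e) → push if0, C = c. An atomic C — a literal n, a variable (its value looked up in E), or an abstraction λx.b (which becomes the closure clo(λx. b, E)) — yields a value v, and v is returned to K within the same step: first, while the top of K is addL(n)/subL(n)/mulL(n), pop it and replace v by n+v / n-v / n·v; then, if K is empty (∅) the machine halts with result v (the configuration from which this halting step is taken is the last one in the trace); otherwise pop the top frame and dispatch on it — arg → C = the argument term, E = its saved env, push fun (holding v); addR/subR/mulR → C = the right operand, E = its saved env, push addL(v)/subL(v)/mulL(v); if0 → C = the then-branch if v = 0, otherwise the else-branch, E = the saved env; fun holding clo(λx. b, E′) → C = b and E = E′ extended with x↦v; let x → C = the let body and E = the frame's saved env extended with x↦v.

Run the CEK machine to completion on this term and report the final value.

step 0: [C=(let q = ((if0 (let u = -2 in u) then ((λp. 1) 3) else 7) * ((-1 - 3) * (6 + -4))) in 0) | E=∅ | K=∅]
step 1: [C=((if0 (let u = -2 in u) then ((λp. 1) 3) else 7) * ((-1 - 3) * (6 + -4))) | E=∅ | K=[let q]]
step 2: [C=(if0 (let u = -2 in u) then ((λp. 1) 3) else 7) | E=∅ | K=[mulR :: let q]]
step 3: [C=(let u = -2 in u) | E=∅ | K=[if0 :: mulR :: let q]]
step 4: [C=-2 | E=∅ | K=[let u :: if0 :: mulR :: let q]]
step 5: [C=u | E={u↦-2} | K=[if0 :: mulR :: let q]]
step 6: [C=7 | E=∅ | K=[mulR :: let q]]
step 7: [C=((-1 - 3) * (6 + -4)) | E=∅ | K=[mulL(7) :: let q]]
step 8: [C=(-1 - 3) | E=∅ | K=[mulR :: mulL(7) :: let q]]
step 9: [C=-1 | E=∅ | K=[subR :: mulR :: mulL(7) :: let q]]
step 10: [C=3 | E=∅ | K=[subL(-1) :: mulR :: mulL(7) :: let q]]
step 11: [C=(6 + -4) | E=∅ | K=[mulL(-4) :: mulL(7) :: let q]]
step 12: [C=6 | E=∅ | K=[addR :: mulL(-4) :: mulL(7) :: let q]]
step 13: [C=-4 | E=∅ | K=[addL(6) :: mulL(-4) :: mulL(7) :: let q]]
step 14: [C=0 | E={q↦-56} | K=∅]
→ final value 0

Answer: 0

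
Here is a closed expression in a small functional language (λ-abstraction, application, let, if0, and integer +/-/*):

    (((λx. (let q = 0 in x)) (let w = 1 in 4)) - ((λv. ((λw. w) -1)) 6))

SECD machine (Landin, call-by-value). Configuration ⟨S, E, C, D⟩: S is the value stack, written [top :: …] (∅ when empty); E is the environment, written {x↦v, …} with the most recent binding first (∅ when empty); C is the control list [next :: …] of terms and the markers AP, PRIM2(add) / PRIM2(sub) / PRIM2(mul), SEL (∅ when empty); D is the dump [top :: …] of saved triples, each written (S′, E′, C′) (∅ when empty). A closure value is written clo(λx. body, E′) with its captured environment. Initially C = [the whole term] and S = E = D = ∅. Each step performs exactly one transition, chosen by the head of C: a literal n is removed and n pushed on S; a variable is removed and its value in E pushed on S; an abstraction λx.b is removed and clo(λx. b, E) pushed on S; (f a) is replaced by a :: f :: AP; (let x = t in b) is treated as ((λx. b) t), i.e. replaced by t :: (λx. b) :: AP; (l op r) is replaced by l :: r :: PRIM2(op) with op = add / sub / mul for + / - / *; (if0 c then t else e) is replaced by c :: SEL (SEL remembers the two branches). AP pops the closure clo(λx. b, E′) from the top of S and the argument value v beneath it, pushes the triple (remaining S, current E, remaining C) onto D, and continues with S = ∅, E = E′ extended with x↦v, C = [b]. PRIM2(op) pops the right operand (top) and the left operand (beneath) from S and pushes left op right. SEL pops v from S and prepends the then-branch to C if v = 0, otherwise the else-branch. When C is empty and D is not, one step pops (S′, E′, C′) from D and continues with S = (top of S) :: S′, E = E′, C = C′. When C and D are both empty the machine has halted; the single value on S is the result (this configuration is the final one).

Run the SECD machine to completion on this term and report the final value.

0. [S=∅ | E=∅ | C=[(((λx. (let q = 0 in x)) (let w = 1 in 4)) - ((λv. ((λw. w) -1)) 6))] | D=∅]
1. [S=∅ | E=∅ | C=[((λx. (let q = 0 in x)) (let w = 1 in 4)) :: ((λv. ((λw. w) -1)) 6) :: PRIM2(sub)] | D=∅]
2. [S=∅ | E=∅ | C=[(let w = 1 in 4) :: (λx. (let q = 0 in x)) :: AP :: ((λv. ((λw. w) -1)) 6) :: PRIM2(sub)] | D=∅]
3. [S=∅ | E=∅ | C=[1 :: (λw. 4) :: AP :: (λx. (let q = 0 in x)) :: AP :: ((λv. ((λw. w) -1)) 6) :: PRIM2(sub)] | D=∅]
4. [S=[1] | E=∅ | C=[(λw. 4) :: AP :: (λx. (let q = 0 in x)) :: AP :: ((λv. ((λw. w) -1)) 6) :: PRIM2(sub)] | D=∅]
5. [S=[clo(λw. 4, ∅) :: 1] | E=∅ | C=[AP :: (λx. (let q = 0 in x)) :: AP :: ((λv. ((λw. w) -1)) 6) :: PRIM2(sub)] | D=∅]
6. [S=∅ | E={w↦1} | C=[4] | D=[(∅, ∅, [(λx. (let q = 0 in x)) :: AP :: ((λv. ((λw. w) -1)) 6) :: PRIM2(sub)])]]
7. [S=[4] | E={w↦1} | C=∅ | D=[(∅, ∅, [(λx. (let q = 0 in x)) :: AP :: ((λv. ((λw. w) -1)) 6) :: PRIM2(sub)])]]
8. [S=[4] | E=∅ | C=[(λx. (let q = 0 in x)) :: AP :: ((λv. ((λw. w) -1)) 6) :: PRIM2(sub)] | D=∅]
9. [S=[clo(λx. (let q = 0 in x), ∅) :: 4] | E=∅ | C=[AP :: ((λv. ((λw. w) -1)) 6) :: PRIM2(sub)] | D=∅]
10. [S=∅ | E={x↦4} | C=[(let q = 0 in x)] | D=[(∅, ∅, [((λv. ((λw. w) -1)) 6) :: PRIM2(sub)])]]
11. [S=∅ | E={x↦4} | C=[0 :: (λq. x) :: AP] | D=[(∅, ∅, [((λv. ((λw. w) -1)) 6) :: PRIM2(sub)])]]
12. [S=[0] | E={x↦4} | C=[(λq. x) :: AP] | D=[(∅, ∅, [((λv. ((λw. w) -1)) 6) :: PRIM2(sub)])]]
13. [S=[clo(λq. x, {x↦4}) :: 0] | E={x↦4} | C=[AP] | D=[(∅, ∅, [((λv. ((λw. w) -1)) 6) :: PRIM2(sub)])]]
14. [S=∅ | E={q↦0, x↦4} | C=[x] | D=[(∅, {x↦4}, ∅) :: (∅, ∅, [((λv. ((λw. w) -1)) 6) :: PRIM2(sub)])]]
15. [S=[4] | E={q↦0, x↦4} | C=∅ | D=[(∅, {x↦4}, ∅) :: (∅, ∅, [((λv. ((λw. w) -1)) 6) :: PRIM2(sub)])]]
16. [S=[4] | E={x↦4} | C=∅ | D=[(∅, ∅, [((λv. ((λw. w) -1)) 6) :: PRIM2(sub)])]]
17. [S=[4] | E=∅ | C=[((λv. ((λw. w) -1)) 6) :: PRIM2(sub)] | D=∅]
18. [S=[4] | E=∅ | C=[6 :: (λv. ((λw. w) -1)) :: AP :: PRIM2(sub)] | D=∅]
19. [S=[6 :: 4] | E=∅ | C=[(λv. ((λw. w) -1)) :: AP :: PRIM2(sub)] | D=∅]
20. [S=[clo(λv. ((λw. w) -1), ∅) :: 6 :: 4] | E=∅ | C=[AP :: PRIM2(sub)] | D=∅]
21. [S=∅ | E={v↦6} | C=[((λw. w) -1)] | D=[([4], ∅, [PRIM2(sub)])]]
22. [S=∅ | E={v↦6} | C=[-1 :: (λw. w) :: AP] | D=[([4], ∅, [PRIM2(sub)])]]
23. [S=[-1] | E={v↦6} | C=[(λw. w) :: AP] | D=[([4], ∅, [PRIM2(sub)])]]
24. [S=[clo(λw. w, {v↦6}) :: -1] | E={v↦6} | C=[AP] | D=[([4], ∅, [PRIM2(sub)])]]
25. [S=∅ | E={w↦-1, v↦6} | C=[w] | D=[(∅, {v↦6}, ∅) :: ([4], ∅, [PRIM2(sub)])]]
26. [S=[-1] | E={w↦-1, v↦6} | C=∅ | D=[(∅, {v↦6}, ∅) :: ([4], ∅, [PRIM2(sub)])]]
27. [S=[-1] | E={v↦6} | C=∅ | D=[([4], ∅, [PRIM2(sub)])]]
28. [S=[-1 :: 4] | E=∅ | C=[PRIM2(sub)] | D=∅]
29. [S=[5] | E=∅ | C=∅ | D=∅]
→ final value 5

Answer: 5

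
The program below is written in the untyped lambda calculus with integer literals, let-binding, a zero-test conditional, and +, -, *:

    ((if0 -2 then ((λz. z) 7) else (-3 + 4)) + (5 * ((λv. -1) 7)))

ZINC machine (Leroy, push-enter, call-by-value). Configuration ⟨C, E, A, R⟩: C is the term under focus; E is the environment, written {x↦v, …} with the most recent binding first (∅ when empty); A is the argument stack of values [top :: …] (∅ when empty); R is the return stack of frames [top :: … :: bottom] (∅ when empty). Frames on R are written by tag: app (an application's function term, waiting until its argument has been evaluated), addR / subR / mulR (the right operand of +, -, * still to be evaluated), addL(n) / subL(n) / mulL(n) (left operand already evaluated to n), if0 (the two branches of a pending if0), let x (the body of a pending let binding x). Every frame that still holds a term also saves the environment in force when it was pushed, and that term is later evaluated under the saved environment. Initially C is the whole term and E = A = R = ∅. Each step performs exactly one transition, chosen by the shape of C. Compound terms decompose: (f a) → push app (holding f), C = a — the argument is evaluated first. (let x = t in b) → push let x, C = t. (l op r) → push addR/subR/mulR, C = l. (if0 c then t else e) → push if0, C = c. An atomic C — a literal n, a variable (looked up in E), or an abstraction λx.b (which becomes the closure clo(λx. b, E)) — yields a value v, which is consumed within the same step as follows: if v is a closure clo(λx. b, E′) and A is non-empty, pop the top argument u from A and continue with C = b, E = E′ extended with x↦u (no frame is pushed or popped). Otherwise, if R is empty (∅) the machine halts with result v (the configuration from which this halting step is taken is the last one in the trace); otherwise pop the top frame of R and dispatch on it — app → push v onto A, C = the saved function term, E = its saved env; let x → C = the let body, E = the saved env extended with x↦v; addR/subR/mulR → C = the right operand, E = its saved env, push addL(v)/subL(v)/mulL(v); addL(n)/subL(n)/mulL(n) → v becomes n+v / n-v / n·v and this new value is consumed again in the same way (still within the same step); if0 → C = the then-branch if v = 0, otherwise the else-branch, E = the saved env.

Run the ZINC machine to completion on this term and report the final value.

Answer: -4

Execution trace:
0. [C=((if0 -2 then ((λz. z) 7) else (-3 + 4)) + (5 * ((λv. -1) 7))) | E=∅ | A=∅ | R=∅]
1. [C=(if0 -2 then ((λz. z) 7) else (-3 + 4)) | E=∅ | A=∅ | R=[addR]]
2. [C=-2 | E=∅ | A=∅ | R=[if0 :: addR]]
3. [C=(-3 + 4) | E=∅ | A=∅ | R=[addR]]
4. [C=-3 | E=∅ | A=∅ | R=[addR :: addR]]
5. [C=4 | E=∅ | A=∅ | R=[addL(-3) :: addR]]
6. [C=(5 * ((λv. -1) 7)) | E=∅ | A=∅ | R=[addL(1)]]
7. [C=5 | E=∅ | A=∅ | R=[mulR :: addL(1)]]
8. [C=((λv. -1) 7) | E=∅ | A=∅ | R=[mulL(5) :: addL(1)]]
9. [C=7 | E=∅ | A=∅ | R=[app :: mulL(5) :: addL(1)]]
10. [C=(λv. -1) | E=∅ | A=[7] | R=[mulL(5) :: addL(1)]]
11. [C=-1 | E={v↦7} | A=∅ | R=[mulL(5) :: addL(1)]]
→ final value -4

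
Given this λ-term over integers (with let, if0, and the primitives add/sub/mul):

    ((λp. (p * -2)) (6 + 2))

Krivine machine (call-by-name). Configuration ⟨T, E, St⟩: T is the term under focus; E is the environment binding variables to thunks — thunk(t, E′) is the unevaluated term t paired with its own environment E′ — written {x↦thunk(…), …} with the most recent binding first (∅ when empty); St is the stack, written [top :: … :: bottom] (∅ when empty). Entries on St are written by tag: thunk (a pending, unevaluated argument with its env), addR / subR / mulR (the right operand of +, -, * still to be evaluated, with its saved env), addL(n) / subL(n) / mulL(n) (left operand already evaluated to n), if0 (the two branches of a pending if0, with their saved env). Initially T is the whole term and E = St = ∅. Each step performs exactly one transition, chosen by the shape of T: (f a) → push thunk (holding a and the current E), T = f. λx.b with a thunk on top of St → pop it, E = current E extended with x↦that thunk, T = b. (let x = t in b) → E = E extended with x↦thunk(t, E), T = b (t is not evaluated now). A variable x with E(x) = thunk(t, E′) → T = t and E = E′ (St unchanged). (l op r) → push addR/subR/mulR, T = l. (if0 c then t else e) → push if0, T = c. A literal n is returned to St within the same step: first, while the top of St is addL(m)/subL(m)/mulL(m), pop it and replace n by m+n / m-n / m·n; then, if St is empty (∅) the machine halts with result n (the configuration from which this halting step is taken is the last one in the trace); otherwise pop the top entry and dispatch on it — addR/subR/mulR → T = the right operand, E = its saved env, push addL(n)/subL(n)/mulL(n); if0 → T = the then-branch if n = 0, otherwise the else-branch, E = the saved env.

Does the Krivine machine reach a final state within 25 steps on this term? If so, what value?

[0] ⟨T=((λp. (p * -2)) (6 + 2)); E=∅; St=∅⟩
[1] ⟨T=(λp. (p * -2)); E=∅; St=[thunk]⟩
[2] ⟨T=(p * -2); E={p↦thunk((6 + 2), ∅)}; St=∅⟩
[3] ⟨T=p; E={p↦thunk((6 + 2), ∅)}; St=[mulR]⟩
[4] ⟨T=(6 + 2); E=∅; St=[mulR]⟩
[5] ⟨T=6; E=∅; St=[addR :: mulR]⟩
[6] ⟨T=2; E=∅; St=[addL(6) :: mulR]⟩
[7] ⟨T=-2; E={p↦thunk((6 + 2), ∅)}; St=[mulL(8)]⟩
→ final value -16

Answer: -16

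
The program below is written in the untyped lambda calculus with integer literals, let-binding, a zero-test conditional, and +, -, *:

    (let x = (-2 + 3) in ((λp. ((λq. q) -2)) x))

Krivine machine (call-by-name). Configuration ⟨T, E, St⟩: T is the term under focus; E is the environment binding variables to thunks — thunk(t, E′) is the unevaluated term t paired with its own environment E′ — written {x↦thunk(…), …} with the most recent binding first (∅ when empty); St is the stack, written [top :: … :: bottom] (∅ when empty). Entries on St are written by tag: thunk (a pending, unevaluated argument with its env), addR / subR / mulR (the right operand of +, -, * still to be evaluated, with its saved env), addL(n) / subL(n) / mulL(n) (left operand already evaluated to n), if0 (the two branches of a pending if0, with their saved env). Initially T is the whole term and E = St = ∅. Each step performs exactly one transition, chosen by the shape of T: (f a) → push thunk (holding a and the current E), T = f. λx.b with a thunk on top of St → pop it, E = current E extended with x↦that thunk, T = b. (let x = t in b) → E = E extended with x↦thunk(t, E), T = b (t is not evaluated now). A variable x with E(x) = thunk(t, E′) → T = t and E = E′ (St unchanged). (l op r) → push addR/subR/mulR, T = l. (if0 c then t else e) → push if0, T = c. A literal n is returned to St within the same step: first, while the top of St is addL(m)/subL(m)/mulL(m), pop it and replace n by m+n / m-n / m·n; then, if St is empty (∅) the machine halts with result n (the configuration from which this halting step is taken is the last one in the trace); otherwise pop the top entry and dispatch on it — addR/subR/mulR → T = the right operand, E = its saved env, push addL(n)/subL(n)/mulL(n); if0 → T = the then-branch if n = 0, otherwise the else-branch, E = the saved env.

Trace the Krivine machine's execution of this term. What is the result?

t=0: <T=(let x = (-2 + 3) in ((λp. ((λq. q) -2)) x)), E=∅, St=∅>
t=1: <T=((λp. ((λq. q) -2)) x), E={x↦thunk((-2 + 3), ∅)}, St=∅>
t=2: <T=(λp. ((λq. q) -2)), E={x↦thunk((-2 + 3), ∅)}, St=[thunk]>
t=3: <T=((λq. q) -2), E={p↦thunk(x, {x↦thunk((-2 + 3), ∅)}), x↦thunk((-2 + 3), ∅)}, St=∅>
t=4: <T=(λq. q), E={p↦thunk(x, {x↦thunk((-2 + 3), ∅)}), x↦thunk((-2 + 3), ∅)}, St=[thunk]>
t=5: <T=q, E={q↦thunk(-2, {p↦thunk(x, {x↦thunk((-2 + 3), ∅)}), x↦thunk((-2 + 3), ∅)}), p↦thunk(x, {x↦thunk((-2 + 3), ∅)}), x↦thunk((-2 + 3), ∅)}, St=∅>
t=6: <T=-2, E={p↦thunk(x, {x↦thunk((-2 + 3), ∅)}), x↦thunk((-2 + 3), ∅)}, St=∅>
→ final value -2

Answer: -2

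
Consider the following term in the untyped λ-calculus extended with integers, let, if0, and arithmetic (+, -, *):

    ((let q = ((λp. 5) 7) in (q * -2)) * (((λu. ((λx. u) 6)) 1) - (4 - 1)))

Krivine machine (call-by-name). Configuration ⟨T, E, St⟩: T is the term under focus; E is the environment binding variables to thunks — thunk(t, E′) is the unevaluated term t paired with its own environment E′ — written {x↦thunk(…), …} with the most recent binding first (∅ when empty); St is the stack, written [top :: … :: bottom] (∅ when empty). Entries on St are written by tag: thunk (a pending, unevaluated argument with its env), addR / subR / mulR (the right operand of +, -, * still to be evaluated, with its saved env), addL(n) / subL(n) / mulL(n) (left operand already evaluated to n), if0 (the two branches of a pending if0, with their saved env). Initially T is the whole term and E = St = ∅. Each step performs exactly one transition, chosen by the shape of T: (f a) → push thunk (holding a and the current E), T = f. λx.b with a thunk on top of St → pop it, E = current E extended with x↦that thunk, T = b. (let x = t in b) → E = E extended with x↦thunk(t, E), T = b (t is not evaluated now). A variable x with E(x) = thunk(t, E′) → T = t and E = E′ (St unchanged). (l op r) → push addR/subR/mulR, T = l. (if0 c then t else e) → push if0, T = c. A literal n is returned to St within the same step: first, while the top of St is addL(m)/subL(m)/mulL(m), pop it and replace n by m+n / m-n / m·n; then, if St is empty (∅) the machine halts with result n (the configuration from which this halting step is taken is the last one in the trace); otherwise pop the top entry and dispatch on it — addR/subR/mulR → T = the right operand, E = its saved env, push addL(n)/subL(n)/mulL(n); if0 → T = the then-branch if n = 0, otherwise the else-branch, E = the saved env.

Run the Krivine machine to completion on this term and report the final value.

[0] [T=((let q = ((λp. 5) 7) in (q * -2)) * (((λu. ((λx. u) 6)) 1) - (4 - 1))) | E=∅ | St=∅]
[1] [T=(let q = ((λp. 5) 7) in (q * -2)) | E=∅ | St=[mulR]]
[2] [T=(q * -2) | E={q↦thunk(((λp. 5) 7), ∅)} | St=[mulR]]
[3] [T=q | E={q↦thunk(((λp. 5) 7), ∅)} | St=[mulR :: mulR]]
[4] [T=((λp. 5) 7) | E=∅ | St=[mulR :: mulR]]
[5] [T=(λp. 5) | E=∅ | St=[thunk :: mulR :: mulR]]
[6] [T=5 | E={p↦thunk(7, ∅)} | St=[mulR :: mulR]]
[7] [T=-2 | E={q↦thunk(((λp. 5) 7), ∅)} | St=[mulL(5) :: mulR]]
[8] [T=(((λu. ((λx. u) 6)) 1) - (4 - 1)) | E=∅ | St=[mulL(-10)]]
[9] [T=((λu. ((λx. u) 6)) 1) | E=∅ | St=[subR :: mulL(-10)]]
[10] [T=(λu. ((λx. u) 6)) | E=∅ | St=[thunk :: subR :: mulL(-10)]]
[11] [T=((λx. u) 6) | E={u↦thunk(1, ∅)} | St=[subR :: mulL(-10)]]
[12] [T=(λx. u) | E={u↦thunk(1, ∅)} | St=[thunk :: subR :: mulL(-10)]]
[13] [T=u | E={x↦thunk(6, {u↦thunk(1, ∅)}), u↦thunk(1, ∅)} | St=[subR :: mulL(-10)]]
[14] [T=1 | E=∅ | St=[subR :: mulL(-10)]]
[15] [T=(4 - 1) | E=∅ | St=[subL(1) :: mulL(-10)]]
[16] [T=4 | E=∅ | St=[subR :: subL(1) :: mulL(-10)]]
[17] [T=1 | E=∅ | St=[subL(4) :: subL(1) :: mulL(-10)]]
→ final value 20

Answer: 20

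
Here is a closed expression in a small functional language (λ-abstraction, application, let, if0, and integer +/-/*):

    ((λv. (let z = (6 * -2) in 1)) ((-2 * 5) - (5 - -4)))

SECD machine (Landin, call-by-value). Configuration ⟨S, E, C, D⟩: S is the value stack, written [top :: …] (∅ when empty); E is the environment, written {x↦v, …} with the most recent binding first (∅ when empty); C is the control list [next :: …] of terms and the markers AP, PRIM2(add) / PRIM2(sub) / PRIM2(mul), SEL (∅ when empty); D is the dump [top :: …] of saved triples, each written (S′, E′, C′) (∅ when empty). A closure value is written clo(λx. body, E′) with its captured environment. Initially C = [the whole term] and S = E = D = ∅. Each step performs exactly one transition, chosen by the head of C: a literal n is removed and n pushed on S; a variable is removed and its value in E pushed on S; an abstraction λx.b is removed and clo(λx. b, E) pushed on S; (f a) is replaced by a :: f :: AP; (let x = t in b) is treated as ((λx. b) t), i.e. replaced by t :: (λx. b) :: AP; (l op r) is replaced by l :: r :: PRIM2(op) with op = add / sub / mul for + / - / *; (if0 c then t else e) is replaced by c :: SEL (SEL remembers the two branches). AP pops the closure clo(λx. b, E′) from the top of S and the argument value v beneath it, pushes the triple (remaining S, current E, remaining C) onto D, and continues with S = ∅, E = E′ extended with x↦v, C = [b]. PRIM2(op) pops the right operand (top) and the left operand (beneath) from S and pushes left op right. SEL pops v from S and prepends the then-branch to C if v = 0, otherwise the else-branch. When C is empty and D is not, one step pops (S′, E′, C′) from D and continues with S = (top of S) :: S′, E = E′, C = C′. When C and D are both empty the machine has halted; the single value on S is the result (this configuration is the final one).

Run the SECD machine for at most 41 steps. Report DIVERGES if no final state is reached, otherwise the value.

Answer: 1

Execution trace:
0. ⟨S=∅; E=∅; C=[((λv. (let z = (6 * -2) in 1)) ((-2 * 5) - (5 - -4)))]; D=∅⟩
1. ⟨S=∅; E=∅; C=[((-2 * 5) - (5 - -4)) :: (λv. (let z = (6 * -2) in 1)) :: AP]; D=∅⟩
2. ⟨S=∅; E=∅; C=[(-2 * 5) :: (5 - -4) :: PRIM2(sub) :: (λv. (let z = (6 * -2) in 1)) :: AP]; D=∅⟩
3. ⟨S=∅; E=∅; C=[-2 :: 5 :: PRIM2(mul) :: (5 - -4) :: PRIM2(sub) :: (λv. (let z = (6 * -2) in 1)) :: AP]; D=∅⟩
4. ⟨S=[-2]; E=∅; C=[5 :: PRIM2(mul) :: (5 - -4) :: PRIM2(sub) :: (λv. (let z = (6 * -2) in 1)) :: AP]; D=∅⟩
5. ⟨S=[5 :: -2]; E=∅; C=[PRIM2(mul) :: (5 - -4) :: PRIM2(sub) :: (λv. (let z = (6 * -2) in 1)) :: AP]; D=∅⟩
6. ⟨S=[-10]; E=∅; C=[(5 - -4) :: PRIM2(sub) :: (λv. (let z = (6 * -2) in 1)) :: AP]; D=∅⟩
7. ⟨S=[-10]; E=∅; C=[5 :: -4 :: PRIM2(sub) :: PRIM2(sub) :: (λv. (let z = (6 * -2) in 1)) :: AP]; D=∅⟩
8. ⟨S=[5 :: -10]; E=∅; C=[-4 :: PRIM2(sub) :: PRIM2(sub) :: (λv. (let z = (6 * -2) in 1)) :: AP]; D=∅⟩
9. ⟨S=[-4 :: 5 :: -10]; E=∅; C=[PRIM2(sub) :: PRIM2(sub) :: (λv. (let z = (6 * -2) in 1)) :: AP]; D=∅⟩
10. ⟨S=[9 :: -10]; E=∅; C=[PRIM2(sub) :: (λv. (let z = (6 * -2) in 1)) :: AP]; D=∅⟩
11. ⟨S=[-19]; E=∅; C=[(λv. (let z = (6 * -2) in 1)) :: AP]; D=∅⟩
12. ⟨S=[clo(λv. (let z = (6 * -2) in 1), ∅) :: -19]; E=∅; C=[AP]; D=∅⟩
13. ⟨S=∅; E={v↦-19}; C=[(let z = (6 * -2) in 1)]; D=[(∅, ∅, ∅)]⟩
14. ⟨S=∅; E={v↦-19}; C=[(6 * -2) :: (λz. 1) :: AP]; D=[(∅, ∅, ∅)]⟩
15. ⟨S=∅; E={v↦-19}; C=[6 :: -2 :: PRIM2(mul) :: (λz. 1) :: AP]; D=[(∅, ∅, ∅)]⟩
16. ⟨S=[6]; E={v↦-19}; C=[-2 :: PRIM2(mul) :: (λz. 1) :: AP]; D=[(∅, ∅, ∅)]⟩
17. ⟨S=[-2 :: 6]; E={v↦-19}; C=[PRIM2(mul) :: (λz. 1) :: AP]; D=[(∅, ∅, ∅)]⟩
18. ⟨S=[-12]; E={v↦-19}; C=[(λz. 1) :: AP]; D=[(∅, ∅, ∅)]⟩
19. ⟨S=[clo(λz. 1, {v↦-19}) :: -12]; E={v↦-19}; C=[AP]; D=[(∅, ∅, ∅)]⟩
20. ⟨S=∅; E={z↦-12, v↦-19}; C=[1]; D=[(∅, {v↦-19}, ∅) :: (∅, ∅, ∅)]⟩
21. ⟨S=[1]; E={z↦-12, v↦-19}; C=∅; D=[(∅, {v↦-19}, ∅) :: (∅, ∅, ∅)]⟩
22. ⟨S=[1]; E={v↦-19}; C=∅; D=[(∅, ∅, ∅)]⟩
23. ⟨S=[1]; E=∅; C=∅; D=∅⟩
→ final value 1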